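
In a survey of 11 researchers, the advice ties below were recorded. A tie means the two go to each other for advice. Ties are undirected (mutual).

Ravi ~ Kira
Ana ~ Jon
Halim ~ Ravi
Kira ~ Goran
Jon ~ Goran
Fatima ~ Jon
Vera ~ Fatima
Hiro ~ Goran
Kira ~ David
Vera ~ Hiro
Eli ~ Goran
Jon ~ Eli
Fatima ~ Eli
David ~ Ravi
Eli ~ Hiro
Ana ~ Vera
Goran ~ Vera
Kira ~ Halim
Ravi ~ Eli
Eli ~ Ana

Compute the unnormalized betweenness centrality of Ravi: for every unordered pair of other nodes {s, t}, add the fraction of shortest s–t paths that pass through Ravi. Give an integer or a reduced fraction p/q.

Pairs whose geodesics pass through Ravi — Jon–Halim: 1/2; Jon–David: 1/2; Hiro–Halim: 1/2; Hiro–David: 1/2; Eli–Kira: 1/2; Eli–Halim: 1; Eli–David: 1; Ana–Kira: 1/4; Ana–Halim: 1; Ana–David: 1; Fatima–Kira: 1/4; Fatima–Halim: 1; Fatima–David: 1; Halim–David: 1/2.
All other pairs contribute 0.
Summing the contributions gives betweenness(Ravi) = 19/2.

19/2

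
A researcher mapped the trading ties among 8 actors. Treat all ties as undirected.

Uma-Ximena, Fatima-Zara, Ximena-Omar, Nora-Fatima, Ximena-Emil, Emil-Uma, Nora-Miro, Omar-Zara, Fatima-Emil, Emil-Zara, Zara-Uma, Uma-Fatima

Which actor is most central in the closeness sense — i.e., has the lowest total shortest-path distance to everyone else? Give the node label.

Fatima

Farness (sum of distances to all others) for each node — Emil:11, Fatima:10, Miro:20, Nora:14, Omar:15, Uma:11, Ximena:14, Zara:11.
The smallest farness is 10, for Fatima, so Fatima has the highest closeness.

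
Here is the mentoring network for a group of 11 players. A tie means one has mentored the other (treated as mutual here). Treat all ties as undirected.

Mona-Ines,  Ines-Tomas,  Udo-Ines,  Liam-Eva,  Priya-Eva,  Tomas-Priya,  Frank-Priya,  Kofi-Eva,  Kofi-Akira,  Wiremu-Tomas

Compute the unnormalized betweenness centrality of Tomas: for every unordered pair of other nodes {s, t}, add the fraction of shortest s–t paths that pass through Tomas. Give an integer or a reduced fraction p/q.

27

Pairs whose geodesics pass through Tomas — Kofi–Udo: 1; Kofi–Wiremu: 1; Kofi–Mona: 1; Kofi–Ines: 1; Udo–Eva: 1; Udo–Frank: 1; Udo–Wiremu: 1; Udo–Akira: 1; Udo–Priya: 1; Udo–Liam: 1; Eva–Wiremu: 1; Eva–Mona: 1; Eva–Ines: 1; Frank–Wiremu: 1 … (+13 more pairs).
All other pairs contribute 0.
Summing the contributions gives betweenness(Tomas) = 27.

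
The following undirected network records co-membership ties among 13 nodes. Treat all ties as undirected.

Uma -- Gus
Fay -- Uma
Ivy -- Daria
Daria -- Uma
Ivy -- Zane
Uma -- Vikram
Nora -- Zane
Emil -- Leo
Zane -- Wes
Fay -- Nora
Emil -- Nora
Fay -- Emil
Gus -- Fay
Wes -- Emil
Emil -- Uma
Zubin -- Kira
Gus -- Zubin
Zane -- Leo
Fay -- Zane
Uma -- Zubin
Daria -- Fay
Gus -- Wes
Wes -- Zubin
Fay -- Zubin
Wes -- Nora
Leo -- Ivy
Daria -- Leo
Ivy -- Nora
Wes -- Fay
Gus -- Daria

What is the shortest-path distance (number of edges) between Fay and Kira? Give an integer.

One shortest route is Fay – Zubin – Kira, which uses 2 edges, and Fay and Kira are not directly tied, so nothing shorter exists. So d(Fay,Kira) = 2.

2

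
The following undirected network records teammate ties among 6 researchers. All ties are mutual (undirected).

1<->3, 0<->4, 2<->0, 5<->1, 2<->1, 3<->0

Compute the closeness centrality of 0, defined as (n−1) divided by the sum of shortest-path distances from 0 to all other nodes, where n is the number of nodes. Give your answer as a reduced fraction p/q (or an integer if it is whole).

Distances from 0: 1:2, 2:1, 3:1, 4:1, 5:3. Sum = 8.
n = 6, so closeness = 5/8.

5/8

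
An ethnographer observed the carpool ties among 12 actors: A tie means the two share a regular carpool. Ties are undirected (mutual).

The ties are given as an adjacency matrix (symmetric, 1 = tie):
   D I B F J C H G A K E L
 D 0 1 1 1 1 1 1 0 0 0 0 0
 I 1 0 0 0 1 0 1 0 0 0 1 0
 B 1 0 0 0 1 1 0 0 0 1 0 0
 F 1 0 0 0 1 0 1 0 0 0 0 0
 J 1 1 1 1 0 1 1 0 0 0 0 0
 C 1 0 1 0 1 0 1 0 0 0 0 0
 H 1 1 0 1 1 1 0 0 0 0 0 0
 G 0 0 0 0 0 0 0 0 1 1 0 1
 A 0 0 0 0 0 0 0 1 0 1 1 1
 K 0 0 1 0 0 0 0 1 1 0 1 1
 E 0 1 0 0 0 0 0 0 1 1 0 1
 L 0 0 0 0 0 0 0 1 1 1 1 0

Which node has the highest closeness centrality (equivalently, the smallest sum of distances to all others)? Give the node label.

Farness (sum of distances to all others) for each node — A:24, B:18, C:22, D:19, E:20, F:27, G:27, H:22, I:19, J:19, K:19, L:24.
The smallest farness is 18, for B, so B has the highest closeness.

B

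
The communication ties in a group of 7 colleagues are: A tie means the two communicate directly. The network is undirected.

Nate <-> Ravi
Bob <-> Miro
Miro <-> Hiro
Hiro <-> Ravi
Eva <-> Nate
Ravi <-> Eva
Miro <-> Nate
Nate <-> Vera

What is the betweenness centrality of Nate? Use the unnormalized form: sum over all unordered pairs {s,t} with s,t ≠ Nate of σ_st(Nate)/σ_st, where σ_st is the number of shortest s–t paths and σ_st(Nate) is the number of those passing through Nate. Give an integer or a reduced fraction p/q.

8

Pairs whose geodesics pass through Nate — Miro–Ravi: 1/2; Miro–Vera: 1; Miro–Eva: 1; Ravi–Vera: 1; Ravi–Bob: 1/2; Vera–Eva: 1; Vera–Hiro: 2/2; Vera–Bob: 1; Eva–Bob: 1.
All other pairs contribute 0.
Summing the contributions gives betweenness(Nate) = 8.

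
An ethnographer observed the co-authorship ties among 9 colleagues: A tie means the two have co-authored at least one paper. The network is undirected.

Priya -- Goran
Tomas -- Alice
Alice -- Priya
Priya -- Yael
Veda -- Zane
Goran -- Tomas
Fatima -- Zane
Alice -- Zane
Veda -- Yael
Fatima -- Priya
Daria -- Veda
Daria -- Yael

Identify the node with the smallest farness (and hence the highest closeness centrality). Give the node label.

Priya

Farness (sum of distances to all others) for each node — Alice:14, Daria:19, Fatima:16, Goran:17, Priya:12, Tomas:19, Veda:15, Yael:14, Zane:14.
The smallest farness is 12, for Priya, so Priya has the highest closeness.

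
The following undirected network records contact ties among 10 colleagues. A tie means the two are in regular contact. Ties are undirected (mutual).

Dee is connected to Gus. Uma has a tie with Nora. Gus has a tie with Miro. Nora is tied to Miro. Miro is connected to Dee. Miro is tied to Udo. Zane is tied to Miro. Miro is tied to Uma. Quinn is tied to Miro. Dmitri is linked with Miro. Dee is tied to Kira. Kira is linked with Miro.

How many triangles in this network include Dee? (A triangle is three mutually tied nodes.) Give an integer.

2

Dee's neighbors: Gus, Kira, and Miro.
Neighbor pairs that are themselves tied: Dee–Gus–Miro; Dee–Kira–Miro. Each forms one triangle with Dee, for 2 in total.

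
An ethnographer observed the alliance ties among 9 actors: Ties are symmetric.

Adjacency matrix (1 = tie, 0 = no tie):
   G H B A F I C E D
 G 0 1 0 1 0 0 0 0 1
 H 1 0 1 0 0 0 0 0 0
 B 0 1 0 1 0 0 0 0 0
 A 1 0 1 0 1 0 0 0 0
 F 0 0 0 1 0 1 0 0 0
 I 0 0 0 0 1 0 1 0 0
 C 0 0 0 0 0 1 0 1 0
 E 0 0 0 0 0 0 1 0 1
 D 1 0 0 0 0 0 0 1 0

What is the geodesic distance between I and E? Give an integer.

One shortest route is I – C – E, which uses 2 edges, and I and E are not directly tied, so nothing shorter exists. So d(I,E) = 2.

2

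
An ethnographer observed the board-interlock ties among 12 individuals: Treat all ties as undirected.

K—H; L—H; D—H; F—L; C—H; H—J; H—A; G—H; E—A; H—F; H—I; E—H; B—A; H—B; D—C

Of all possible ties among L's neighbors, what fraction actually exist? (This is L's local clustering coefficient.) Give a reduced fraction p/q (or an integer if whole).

L's neighbors: F and H (k = 2).
Possible neighbor pairs: C(2,2) = 1. Edges among them: F–H → e = 1.
Clustering(L) = 1/1.

1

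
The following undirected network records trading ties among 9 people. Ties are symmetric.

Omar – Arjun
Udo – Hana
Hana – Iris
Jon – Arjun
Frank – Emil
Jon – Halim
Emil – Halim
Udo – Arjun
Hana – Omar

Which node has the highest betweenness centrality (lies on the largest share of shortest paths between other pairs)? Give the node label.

Unnormalized betweenness of each node: Arjun:33/2, Emil:7, Frank:0, Halim:12, Hana:15/2, Iris:0, Jon:15, Omar:5, Udo:5.
Arjun has the largest value, 33/2, making it the main broker — the node through which the most shortest paths run.

Arjun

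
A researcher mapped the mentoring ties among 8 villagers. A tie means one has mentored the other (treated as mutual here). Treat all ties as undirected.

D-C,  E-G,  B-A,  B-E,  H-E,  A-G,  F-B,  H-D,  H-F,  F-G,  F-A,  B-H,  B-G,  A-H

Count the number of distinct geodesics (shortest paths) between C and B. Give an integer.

The shortest distance is 3, and the only length-3 path is C–D–H–B. So there is exactly 1 shortest path.

1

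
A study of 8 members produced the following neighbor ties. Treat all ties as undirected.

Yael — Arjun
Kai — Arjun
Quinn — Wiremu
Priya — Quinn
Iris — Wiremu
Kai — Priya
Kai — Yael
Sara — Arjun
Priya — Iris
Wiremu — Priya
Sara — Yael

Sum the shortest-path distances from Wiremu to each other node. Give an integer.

15

Distances from Wiremu: Arjun:3, Iris:1, Kai:2, Priya:1, Quinn:1, Sara:4, Yael:3.
Sum = 3 + 1 + 2 + 1 + 1 + 4 + 3 = 15.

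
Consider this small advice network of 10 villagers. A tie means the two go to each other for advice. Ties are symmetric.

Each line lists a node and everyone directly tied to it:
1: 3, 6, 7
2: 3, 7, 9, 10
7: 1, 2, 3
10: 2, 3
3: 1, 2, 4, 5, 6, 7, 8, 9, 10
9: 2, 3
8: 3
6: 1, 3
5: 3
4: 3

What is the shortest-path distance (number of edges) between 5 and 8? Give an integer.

One shortest route is 5 – 3 – 8, which uses 2 edges, and 5 and 8 are not directly tied, so nothing shorter exists. So d(5,8) = 2.

2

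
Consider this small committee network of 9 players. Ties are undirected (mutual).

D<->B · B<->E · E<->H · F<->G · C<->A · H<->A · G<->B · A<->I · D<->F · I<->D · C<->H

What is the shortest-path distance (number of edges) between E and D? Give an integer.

2

One shortest route is E – B – D, which uses 2 edges, and E and D are not directly tied, so nothing shorter exists. So d(E,D) = 2.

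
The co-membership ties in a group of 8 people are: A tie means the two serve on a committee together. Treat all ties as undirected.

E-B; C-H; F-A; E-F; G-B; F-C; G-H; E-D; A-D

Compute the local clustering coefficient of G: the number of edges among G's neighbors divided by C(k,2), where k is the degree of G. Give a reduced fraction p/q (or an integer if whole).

G's neighbors: B and H (k = 2).
Possible neighbor pairs: C(2,2) = 1. Edges among them: none → e = 0.
Clustering(G) = 0/1.

0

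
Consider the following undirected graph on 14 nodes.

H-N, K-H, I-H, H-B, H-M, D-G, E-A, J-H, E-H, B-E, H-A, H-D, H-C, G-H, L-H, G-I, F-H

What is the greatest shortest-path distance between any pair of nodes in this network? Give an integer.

2

Eccentricity of each node (its greatest distance to any other): A:2, B:2, C:2, D:2, E:2, F:2, G:2, H:1, I:2, J:2, K:2, L:2, M:2, N:2.
The maximum eccentricity is 2, realized for instance by the pair A–L via A – H – L. So the diameter is 2.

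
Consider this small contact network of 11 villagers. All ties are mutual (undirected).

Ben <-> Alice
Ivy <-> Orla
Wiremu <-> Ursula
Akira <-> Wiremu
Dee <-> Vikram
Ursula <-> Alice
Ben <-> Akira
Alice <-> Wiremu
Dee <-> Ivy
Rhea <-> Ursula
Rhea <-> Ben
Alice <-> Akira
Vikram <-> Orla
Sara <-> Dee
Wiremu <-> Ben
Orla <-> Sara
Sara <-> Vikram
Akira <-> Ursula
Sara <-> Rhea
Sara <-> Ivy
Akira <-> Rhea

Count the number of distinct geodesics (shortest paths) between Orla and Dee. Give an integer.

The shortest distance is 2. The length-2 paths are: Orla–Ivy–Dee; Orla–Vikram–Dee; Orla–Sara–Dee.
That gives 3 distinct shortest paths.

3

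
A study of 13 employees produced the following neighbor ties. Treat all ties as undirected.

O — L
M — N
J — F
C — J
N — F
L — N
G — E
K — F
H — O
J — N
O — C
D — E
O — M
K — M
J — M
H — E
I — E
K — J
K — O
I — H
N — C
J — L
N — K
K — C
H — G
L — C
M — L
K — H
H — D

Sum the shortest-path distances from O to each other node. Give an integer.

19

Distances from O: C:1, D:2, E:2, F:2, G:2, H:1, I:2, J:2, K:1, L:1, M:1, N:2.
Sum = 1 + 2 + 2 + 2 + 2 + 1 + 2 + 2 + 1 + 1 + 1 + 2 = 19.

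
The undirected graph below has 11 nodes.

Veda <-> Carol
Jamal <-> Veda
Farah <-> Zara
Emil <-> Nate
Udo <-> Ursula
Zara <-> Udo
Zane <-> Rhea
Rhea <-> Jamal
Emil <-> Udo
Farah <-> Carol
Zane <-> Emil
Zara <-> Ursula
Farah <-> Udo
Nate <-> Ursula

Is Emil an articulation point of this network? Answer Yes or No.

Even without Emil, every remaining node can still reach every other (the residual graph is connected), so Emil is not a cut vertex.

No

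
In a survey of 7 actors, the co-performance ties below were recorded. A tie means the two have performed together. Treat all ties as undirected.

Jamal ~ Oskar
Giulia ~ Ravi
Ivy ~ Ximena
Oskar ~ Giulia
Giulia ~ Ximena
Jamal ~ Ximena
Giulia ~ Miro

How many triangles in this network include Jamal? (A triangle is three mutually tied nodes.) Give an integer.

Jamal's neighbors are Oskar and Ximena, but none of them are tied to each other, so no triangle contains Jamal.

0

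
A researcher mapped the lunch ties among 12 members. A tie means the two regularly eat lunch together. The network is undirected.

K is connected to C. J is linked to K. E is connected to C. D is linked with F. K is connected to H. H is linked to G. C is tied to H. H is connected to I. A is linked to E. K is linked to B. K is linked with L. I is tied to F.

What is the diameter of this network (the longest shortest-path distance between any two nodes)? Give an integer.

Eccentricity of each node (its greatest distance to any other): A:6, B:5, C:4, D:6, E:5, F:5, G:4, H:3, I:4, J:5, K:4, L:5.
The maximum eccentricity is 6, realized for instance by the pair A–D via A – E – C – H – I – F – D. So the diameter is 6.

6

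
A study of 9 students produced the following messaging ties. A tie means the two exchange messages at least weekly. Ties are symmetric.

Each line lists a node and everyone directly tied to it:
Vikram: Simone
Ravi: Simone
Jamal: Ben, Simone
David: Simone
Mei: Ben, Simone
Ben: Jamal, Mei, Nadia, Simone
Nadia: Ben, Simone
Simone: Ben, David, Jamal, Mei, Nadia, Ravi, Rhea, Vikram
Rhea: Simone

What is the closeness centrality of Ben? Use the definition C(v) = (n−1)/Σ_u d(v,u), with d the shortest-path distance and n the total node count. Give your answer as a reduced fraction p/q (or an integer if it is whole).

Distances from Ben: David:2, Jamal:1, Mei:1, Nadia:1, Ravi:2, Rhea:2, Simone:1, Vikram:2. Sum = 12.
n = 9, so closeness = 8/12 = 2/3.

2/3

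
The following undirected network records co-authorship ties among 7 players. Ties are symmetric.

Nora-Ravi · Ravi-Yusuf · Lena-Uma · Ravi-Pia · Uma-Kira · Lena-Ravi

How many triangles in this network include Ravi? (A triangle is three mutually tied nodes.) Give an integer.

Ravi's neighbors are Lena, Nora, Pia, and Yusuf, but none of them are tied to each other, so no triangle contains Ravi.

0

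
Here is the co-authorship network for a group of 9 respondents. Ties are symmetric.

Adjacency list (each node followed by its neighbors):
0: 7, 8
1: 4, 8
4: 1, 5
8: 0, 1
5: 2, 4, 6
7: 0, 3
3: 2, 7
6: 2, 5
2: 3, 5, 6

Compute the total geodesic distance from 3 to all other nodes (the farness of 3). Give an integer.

Distances from 3: 0:2, 1:4, 2:1, 4:3, 5:2, 6:2, 7:1, 8:3.
Sum = 2 + 4 + 1 + 3 + 2 + 2 + 1 + 3 = 18.

18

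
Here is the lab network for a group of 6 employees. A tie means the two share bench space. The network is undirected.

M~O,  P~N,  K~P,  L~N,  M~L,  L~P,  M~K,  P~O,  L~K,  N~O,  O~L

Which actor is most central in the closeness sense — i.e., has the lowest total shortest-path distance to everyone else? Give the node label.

Farness (sum of distances to all others) for each node — K:7, L:5, M:7, N:7, O:6, P:6.
The smallest farness is 5, for L, so L has the highest closeness.

L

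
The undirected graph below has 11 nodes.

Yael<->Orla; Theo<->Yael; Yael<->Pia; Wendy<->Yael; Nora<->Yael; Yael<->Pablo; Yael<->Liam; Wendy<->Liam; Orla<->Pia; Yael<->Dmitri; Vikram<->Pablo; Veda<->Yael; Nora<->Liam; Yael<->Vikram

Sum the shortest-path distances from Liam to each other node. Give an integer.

Distances from Liam: Dmitri:2, Nora:1, Orla:2, Pablo:2, Pia:2, Theo:2, Veda:2, Vikram:2, Wendy:1, Yael:1.
Sum = 2 + 1 + 2 + 2 + 2 + 2 + 2 + 2 + 1 + 1 = 17.

17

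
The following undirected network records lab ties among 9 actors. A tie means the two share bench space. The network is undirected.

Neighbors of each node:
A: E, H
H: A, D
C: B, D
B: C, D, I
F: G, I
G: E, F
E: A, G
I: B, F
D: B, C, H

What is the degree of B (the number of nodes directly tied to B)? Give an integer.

3

B is directly tied to C, D, and I. That is 3 neighbors, so the degree of B is 3.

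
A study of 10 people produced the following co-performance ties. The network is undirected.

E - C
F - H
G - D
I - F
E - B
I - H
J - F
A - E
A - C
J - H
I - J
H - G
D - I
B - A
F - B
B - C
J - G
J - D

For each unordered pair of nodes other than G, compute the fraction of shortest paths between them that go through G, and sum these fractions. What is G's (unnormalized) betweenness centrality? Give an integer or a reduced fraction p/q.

1/3

Pairs whose geodesics pass through G — H–D: 1/3.
All other pairs contribute 0.
Summing the contributions gives betweenness(G) = 1/3.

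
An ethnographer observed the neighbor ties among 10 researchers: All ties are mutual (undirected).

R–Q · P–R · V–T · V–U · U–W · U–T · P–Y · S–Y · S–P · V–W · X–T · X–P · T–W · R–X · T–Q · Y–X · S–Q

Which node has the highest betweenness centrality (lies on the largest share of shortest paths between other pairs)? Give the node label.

Unnormalized betweenness of each node: P:3/2, Q:13/2, R:1, S:3/2, T:37/2, U:0, V:0, W:0, X:21/2, Y:1/2.
T has the largest value, 37/2, making it the main broker — the node through which the most shortest paths run.

T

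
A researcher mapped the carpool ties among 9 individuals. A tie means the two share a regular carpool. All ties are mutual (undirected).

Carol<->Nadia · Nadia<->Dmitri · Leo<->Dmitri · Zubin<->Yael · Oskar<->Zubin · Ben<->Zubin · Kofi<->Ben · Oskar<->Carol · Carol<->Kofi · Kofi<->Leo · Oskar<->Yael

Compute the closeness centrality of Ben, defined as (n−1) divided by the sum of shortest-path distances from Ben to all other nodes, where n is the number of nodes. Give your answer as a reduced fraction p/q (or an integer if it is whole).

1/2

Distances from Ben: Carol:2, Dmitri:3, Kofi:1, Leo:2, Nadia:3, Oskar:2, Yael:2, Zubin:1. Sum = 16.
n = 9, so closeness = 8/16 = 1/2.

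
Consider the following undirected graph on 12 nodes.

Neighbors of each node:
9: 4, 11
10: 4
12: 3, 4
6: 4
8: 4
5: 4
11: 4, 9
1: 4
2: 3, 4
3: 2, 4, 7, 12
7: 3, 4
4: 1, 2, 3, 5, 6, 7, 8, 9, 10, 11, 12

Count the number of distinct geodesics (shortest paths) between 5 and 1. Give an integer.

The shortest distance is 2, and the only length-2 path is 5–4–1. So there is exactly 1 shortest path.

1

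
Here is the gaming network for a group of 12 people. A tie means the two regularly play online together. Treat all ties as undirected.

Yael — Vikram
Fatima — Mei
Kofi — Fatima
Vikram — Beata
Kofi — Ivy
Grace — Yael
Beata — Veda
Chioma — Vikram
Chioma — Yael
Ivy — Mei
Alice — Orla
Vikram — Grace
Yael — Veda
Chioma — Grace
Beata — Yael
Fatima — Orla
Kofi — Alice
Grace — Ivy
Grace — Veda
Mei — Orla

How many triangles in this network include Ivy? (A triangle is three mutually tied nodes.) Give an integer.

0

Ivy's neighbors are Grace, Kofi, and Mei, but none of them are tied to each other, so no triangle contains Ivy.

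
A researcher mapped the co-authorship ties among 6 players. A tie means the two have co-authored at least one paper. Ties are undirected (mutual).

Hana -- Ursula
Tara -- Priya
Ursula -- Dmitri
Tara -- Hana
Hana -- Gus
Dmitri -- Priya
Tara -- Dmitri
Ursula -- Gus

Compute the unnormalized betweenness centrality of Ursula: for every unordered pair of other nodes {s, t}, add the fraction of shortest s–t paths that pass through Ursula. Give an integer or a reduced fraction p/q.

2

Pairs whose geodesics pass through Ursula — Priya–Gus: 1/2; Dmitri–Gus: 1; Dmitri–Hana: 1/2.
All other pairs contribute 0.
Summing the contributions gives betweenness(Ursula) = 2.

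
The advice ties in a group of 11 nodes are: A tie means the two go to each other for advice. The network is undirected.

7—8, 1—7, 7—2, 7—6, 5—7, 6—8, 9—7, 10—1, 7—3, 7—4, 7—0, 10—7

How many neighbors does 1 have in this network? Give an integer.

2

1 is directly tied to 7 and 10. That is 2 neighbors, so the degree of 1 is 2.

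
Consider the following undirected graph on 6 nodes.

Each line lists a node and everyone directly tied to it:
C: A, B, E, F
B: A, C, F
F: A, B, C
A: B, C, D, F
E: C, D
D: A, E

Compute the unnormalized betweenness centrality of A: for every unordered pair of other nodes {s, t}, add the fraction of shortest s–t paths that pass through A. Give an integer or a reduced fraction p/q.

Pairs whose geodesics pass through A — F–D: 1; C–D: 1/2; B–D: 1.
All other pairs contribute 0.
Summing the contributions gives betweenness(A) = 5/2.

5/2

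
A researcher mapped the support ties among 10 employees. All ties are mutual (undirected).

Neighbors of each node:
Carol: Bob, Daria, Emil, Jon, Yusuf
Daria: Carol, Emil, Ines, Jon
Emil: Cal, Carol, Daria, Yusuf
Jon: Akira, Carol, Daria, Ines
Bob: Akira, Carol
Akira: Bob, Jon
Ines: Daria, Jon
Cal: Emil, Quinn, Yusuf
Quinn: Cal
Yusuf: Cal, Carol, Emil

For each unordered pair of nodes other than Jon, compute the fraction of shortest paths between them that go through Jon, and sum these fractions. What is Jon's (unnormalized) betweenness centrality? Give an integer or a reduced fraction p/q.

Pairs whose geodesics pass through Jon — Bob–Ines: 2/3; Emil–Akira: 2/3; Yusuf–Ines: 1/3; Yusuf–Akira: 1/2; Quinn–Akira: 3/5; Ines–Carol: 1/2; Ines–Akira: 1; Daria–Akira: 1; Cal–Akira: 3/5; Carol–Akira: 1/2.
All other pairs contribute 0.
Summing the contributions gives betweenness(Jon) = 191/30.

191/30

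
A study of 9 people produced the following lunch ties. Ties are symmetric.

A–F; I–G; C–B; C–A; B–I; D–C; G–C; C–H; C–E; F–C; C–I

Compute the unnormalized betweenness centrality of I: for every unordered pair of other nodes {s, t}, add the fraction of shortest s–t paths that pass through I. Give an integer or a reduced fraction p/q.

1/2

Pairs whose geodesics pass through I — B–G: 1/2.
All other pairs contribute 0.
Summing the contributions gives betweenness(I) = 1/2.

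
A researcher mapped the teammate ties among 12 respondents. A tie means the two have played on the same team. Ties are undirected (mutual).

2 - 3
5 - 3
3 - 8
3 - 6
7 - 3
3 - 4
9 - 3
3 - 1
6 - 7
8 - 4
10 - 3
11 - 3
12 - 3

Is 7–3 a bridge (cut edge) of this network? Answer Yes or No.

Even without that edge, 7 still reaches 3 via 7 – 6 – 3, so the network stays connected. Not a bridge.

No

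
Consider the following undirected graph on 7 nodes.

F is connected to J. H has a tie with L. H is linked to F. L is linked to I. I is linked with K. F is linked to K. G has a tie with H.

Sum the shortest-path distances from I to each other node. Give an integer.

Distances from I: F:2, G:3, H:2, J:3, K:1, L:1.
Sum = 2 + 3 + 2 + 3 + 1 + 1 = 12.

12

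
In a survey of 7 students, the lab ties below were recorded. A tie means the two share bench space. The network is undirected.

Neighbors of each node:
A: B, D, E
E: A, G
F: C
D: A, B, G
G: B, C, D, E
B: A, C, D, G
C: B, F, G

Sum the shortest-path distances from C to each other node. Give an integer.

Distances from C: A:2, B:1, D:2, E:2, F:1, G:1.
Sum = 2 + 1 + 2 + 2 + 1 + 1 = 9.

9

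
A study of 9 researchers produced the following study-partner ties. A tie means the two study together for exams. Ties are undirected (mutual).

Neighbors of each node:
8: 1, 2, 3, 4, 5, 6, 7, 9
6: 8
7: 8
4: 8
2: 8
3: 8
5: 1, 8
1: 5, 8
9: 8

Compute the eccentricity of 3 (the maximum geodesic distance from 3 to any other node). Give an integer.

Distances from 3: 1:2, 2:2, 4:2, 5:2, 6:2, 7:2, 8:1, 9:2.
The largest is 2 (to 5, 4, 2, 6, 7, 1, and 9), so the eccentricity of 3 is 2.

2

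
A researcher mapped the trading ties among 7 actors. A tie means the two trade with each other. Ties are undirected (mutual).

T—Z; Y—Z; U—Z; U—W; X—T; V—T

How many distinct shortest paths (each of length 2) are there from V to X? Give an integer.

1

The shortest distance is 2, and the only length-2 path is V–T–X. So there is exactly 1 shortest path.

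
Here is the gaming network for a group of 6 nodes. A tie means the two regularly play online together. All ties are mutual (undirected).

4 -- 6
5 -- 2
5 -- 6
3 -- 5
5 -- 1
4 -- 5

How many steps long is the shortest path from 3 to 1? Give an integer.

2

One shortest route is 3 – 5 – 1, which uses 2 edges, and 3 and 1 are not directly tied, so nothing shorter exists. So d(3,1) = 2.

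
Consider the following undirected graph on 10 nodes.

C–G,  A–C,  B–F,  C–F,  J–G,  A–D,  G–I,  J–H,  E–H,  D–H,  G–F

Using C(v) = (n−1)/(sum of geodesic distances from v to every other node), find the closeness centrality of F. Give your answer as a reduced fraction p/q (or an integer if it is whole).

9/19

Distances from F: A:2, B:1, C:1, D:3, E:4, G:1, H:3, I:2, J:2. Sum = 19.
n = 10, so closeness = 9/19.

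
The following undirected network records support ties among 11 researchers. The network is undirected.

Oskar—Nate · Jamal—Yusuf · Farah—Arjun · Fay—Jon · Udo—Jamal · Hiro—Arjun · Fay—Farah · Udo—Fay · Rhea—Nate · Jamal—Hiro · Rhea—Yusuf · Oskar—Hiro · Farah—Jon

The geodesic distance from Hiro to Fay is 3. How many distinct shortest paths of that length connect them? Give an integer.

The shortest distance is 3. The length-3 paths are: Hiro–Jamal–Udo–Fay; Hiro–Arjun–Farah–Fay.
That gives 2 distinct shortest paths.

2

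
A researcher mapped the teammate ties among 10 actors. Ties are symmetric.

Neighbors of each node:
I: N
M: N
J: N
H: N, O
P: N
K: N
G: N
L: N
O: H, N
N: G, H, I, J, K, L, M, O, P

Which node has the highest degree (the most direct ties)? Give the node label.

N

Degrees — G:1, H:2, I:1, J:1, K:1, L:1, M:1, N:9, O:2, P:1.
The maximum is 9, attained only by N.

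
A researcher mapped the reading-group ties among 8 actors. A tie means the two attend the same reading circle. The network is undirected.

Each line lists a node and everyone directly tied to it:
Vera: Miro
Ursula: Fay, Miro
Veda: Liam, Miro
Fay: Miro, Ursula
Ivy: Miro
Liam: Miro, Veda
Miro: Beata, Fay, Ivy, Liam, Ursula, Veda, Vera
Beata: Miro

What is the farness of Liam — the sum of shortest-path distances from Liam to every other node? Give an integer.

Distances from Liam: Beata:2, Fay:2, Ivy:2, Miro:1, Ursula:2, Veda:1, Vera:2.
Sum = 2 + 2 + 2 + 1 + 2 + 1 + 2 = 12.

12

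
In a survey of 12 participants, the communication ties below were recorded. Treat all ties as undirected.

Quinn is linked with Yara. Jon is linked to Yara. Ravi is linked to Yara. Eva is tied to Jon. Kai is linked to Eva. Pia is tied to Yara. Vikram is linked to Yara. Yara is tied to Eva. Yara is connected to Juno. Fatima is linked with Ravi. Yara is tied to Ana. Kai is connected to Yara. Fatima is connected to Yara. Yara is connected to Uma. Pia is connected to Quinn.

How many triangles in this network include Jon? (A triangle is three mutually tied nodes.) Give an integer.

Jon's neighbors: Eva and Yara.
Neighbor pairs that are themselves tied: Jon–Eva–Yara. Each forms one triangle with Jon, for 1 in total.

1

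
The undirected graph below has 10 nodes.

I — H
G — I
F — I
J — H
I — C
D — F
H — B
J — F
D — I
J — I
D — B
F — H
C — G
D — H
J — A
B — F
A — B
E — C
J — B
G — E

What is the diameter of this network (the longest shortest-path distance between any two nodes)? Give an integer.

4

Eccentricity of each node (its greatest distance to any other): A:4, B:4, C:3, D:3, E:4, F:3, G:3, H:3, I:2, J:3.
The maximum eccentricity is 4, realized for instance by the pair E–A via E – C – I – J – A. So the diameter is 4.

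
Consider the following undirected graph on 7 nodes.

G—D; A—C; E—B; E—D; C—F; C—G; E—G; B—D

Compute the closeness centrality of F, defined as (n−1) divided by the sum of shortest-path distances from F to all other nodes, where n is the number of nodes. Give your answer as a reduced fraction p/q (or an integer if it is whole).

2/5

Distances from F: A:2, B:4, C:1, D:3, E:3, G:2. Sum = 15.
n = 7, so closeness = 6/15 = 2/5.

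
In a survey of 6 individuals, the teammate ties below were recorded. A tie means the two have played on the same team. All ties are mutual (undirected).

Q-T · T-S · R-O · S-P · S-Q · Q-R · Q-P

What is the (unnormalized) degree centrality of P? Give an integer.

2

P is directly tied to Q and S. That is 2 neighbors, so the degree of P is 2.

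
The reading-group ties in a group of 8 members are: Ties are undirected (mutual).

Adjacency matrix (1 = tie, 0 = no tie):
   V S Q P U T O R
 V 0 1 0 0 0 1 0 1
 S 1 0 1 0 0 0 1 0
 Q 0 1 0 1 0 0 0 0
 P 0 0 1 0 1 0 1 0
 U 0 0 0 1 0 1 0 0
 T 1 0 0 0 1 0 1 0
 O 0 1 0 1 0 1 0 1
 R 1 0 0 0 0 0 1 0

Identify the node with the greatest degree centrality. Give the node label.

O

Degrees — O:4, P:3, Q:2, R:2, S:3, T:3, U:2, V:3.
The maximum is 4, attained only by O.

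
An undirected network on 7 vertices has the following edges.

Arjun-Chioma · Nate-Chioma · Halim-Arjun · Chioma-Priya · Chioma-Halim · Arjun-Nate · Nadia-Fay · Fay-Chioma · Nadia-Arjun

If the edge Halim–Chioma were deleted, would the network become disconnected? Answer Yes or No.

Even without that edge, Halim still reaches Chioma via Halim – Arjun – Chioma, so the network stays connected. Not a bridge.

No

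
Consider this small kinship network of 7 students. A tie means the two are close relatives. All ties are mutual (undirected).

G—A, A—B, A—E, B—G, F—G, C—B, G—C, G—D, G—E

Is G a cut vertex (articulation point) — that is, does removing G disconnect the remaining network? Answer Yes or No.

Yes

Removing G leaves {F} with no path to {A, B, C, and E}, so the network splits into 3 components. G is a cut vertex.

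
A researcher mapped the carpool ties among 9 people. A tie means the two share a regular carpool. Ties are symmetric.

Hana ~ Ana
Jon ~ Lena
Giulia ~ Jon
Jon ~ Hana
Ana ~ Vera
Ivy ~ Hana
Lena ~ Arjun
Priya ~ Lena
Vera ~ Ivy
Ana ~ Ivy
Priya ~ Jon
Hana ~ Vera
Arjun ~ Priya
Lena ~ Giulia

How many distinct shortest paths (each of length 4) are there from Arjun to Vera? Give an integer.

The shortest distance is 4. The length-4 paths are: Arjun–Priya–Jon–Hana–Vera; Arjun–Lena–Jon–Hana–Vera.
That gives 2 distinct shortest paths.

2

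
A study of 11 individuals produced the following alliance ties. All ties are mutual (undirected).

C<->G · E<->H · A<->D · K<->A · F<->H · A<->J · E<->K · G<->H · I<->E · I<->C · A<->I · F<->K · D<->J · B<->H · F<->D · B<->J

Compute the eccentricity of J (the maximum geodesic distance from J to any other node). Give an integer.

Distances from J: A:1, B:1, C:3, D:1, E:3, F:2, G:3, H:2, I:2, K:2.
The largest is 3 (to E, C, and G), so the eccentricity of J is 3.

3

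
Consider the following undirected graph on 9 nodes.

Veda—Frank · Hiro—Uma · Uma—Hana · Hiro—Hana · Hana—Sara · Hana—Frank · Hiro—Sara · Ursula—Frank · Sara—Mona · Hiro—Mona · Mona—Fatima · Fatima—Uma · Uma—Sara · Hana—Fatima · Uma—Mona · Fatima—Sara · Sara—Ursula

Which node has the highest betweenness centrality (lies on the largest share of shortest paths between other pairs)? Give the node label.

Hana

Unnormalized betweenness of each node: Fatima:13/20, Frank:15/2, Hana:177/20, Hiro:13/20, Mona:1/4, Sara:29/5, Uma:9/10, Ursula:7/5, Veda:0.
Hana has the largest value, 177/20, making it the main broker — the node through which the most shortest paths run.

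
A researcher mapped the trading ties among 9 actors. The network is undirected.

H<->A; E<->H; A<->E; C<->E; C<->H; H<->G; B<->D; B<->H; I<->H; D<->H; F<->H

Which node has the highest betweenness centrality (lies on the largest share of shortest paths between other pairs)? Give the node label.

Unnormalized betweenness of each node: A:0, B:0, C:0, D:0, E:1/2, F:0, G:0, H:49/2, I:0.
H has the largest value, 49/2, making it the main broker — the node through which the most shortest paths run.

H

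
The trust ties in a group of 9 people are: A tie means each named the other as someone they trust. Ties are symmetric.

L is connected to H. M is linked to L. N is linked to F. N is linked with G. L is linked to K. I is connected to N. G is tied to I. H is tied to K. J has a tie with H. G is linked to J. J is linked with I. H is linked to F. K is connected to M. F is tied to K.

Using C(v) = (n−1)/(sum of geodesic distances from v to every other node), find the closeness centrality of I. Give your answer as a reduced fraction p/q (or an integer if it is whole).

Distances from I: F:2, G:1, H:2, J:1, K:3, L:3, M:4, N:1. Sum = 17.
n = 9, so closeness = 8/17.

8/17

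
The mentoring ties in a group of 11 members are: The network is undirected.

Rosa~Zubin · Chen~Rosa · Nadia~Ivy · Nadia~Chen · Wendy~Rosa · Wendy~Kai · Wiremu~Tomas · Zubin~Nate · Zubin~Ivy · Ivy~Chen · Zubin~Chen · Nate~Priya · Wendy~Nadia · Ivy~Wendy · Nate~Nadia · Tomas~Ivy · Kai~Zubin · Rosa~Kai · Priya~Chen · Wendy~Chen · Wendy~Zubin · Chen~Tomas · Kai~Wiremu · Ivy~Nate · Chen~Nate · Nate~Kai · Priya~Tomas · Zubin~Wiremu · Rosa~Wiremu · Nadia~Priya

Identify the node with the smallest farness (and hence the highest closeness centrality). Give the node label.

Farness (sum of distances to all others) for each node — Chen:12, Ivy:14, Kai:15, Nadia:16, Nate:14, Priya:16, Rosa:15, Tomas:16, Wendy:14, Wiremu:17, Zubin:13.
The smallest farness is 12, for Chen, so Chen has the highest closeness.

Chen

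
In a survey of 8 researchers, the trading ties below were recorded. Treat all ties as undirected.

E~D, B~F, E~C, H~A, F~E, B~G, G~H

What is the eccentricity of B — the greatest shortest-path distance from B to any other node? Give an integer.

3

Distances from B: A:3, C:3, D:3, E:2, F:1, G:1, H:2.
The largest is 3 (to A, D, and C), so the eccentricity of B is 3.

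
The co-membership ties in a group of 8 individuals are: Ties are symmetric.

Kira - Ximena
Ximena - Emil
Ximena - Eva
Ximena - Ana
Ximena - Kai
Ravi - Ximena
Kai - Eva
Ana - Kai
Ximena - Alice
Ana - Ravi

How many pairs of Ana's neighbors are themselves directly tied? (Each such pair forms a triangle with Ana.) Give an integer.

Ana's neighbors: Kai, Ravi, and Ximena.
Neighbor pairs that are themselves tied: Ana–Kai–Ximena; Ana–Ravi–Ximena. Each forms one triangle with Ana, for 2 in total.

2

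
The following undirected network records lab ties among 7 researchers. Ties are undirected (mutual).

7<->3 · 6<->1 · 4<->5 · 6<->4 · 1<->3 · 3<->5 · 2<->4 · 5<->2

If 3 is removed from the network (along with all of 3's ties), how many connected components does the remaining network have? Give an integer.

2

Without 3, the remaining ties split the others into: {1, 2, 4, 5, 6}; {7}.
That's 2 separate components.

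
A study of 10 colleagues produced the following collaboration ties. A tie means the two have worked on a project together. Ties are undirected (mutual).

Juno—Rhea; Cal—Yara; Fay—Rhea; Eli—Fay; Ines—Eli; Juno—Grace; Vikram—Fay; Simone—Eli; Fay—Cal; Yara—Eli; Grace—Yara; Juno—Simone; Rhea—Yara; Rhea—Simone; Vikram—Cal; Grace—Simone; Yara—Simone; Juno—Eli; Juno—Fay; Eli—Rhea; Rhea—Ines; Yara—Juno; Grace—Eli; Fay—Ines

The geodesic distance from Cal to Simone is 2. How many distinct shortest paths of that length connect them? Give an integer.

1

The shortest distance is 2, and the only length-2 path is Cal–Yara–Simone. So there is exactly 1 shortest path.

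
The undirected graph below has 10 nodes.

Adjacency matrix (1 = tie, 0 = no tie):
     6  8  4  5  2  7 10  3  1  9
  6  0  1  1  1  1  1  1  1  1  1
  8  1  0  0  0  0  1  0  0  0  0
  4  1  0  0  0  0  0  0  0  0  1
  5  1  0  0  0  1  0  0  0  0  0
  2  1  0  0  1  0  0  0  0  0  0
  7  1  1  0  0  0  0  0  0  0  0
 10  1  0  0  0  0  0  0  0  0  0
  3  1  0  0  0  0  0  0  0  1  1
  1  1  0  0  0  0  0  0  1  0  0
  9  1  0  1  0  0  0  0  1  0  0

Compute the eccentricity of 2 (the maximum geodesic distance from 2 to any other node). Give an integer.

2

Distances from 2: 1:2, 3:2, 4:2, 5:1, 6:1, 7:2, 8:2, 9:2, 10:2.
The largest is 2 (to 8, 4, 7, 10, 3, 1, and 9), so the eccentricity of 2 is 2.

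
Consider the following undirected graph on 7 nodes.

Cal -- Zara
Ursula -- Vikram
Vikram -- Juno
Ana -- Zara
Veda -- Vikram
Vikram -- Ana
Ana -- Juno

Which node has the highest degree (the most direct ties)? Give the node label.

Vikram

Degrees — Ana:3, Cal:1, Juno:2, Ursula:1, Veda:1, Vikram:4, Zara:2.
The maximum is 4, attained only by Vikram.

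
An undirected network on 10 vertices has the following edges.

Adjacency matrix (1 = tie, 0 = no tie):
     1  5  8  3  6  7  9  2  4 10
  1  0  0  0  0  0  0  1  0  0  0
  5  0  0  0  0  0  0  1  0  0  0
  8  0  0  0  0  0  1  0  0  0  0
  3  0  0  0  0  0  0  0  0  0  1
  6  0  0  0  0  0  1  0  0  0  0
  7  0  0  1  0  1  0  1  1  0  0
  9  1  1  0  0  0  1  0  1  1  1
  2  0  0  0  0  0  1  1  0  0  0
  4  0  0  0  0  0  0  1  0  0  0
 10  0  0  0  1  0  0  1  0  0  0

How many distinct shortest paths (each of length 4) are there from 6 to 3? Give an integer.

1

The shortest distance is 4, and the only length-4 path is 6–7–9–10–3. So there is exactly 1 shortest path.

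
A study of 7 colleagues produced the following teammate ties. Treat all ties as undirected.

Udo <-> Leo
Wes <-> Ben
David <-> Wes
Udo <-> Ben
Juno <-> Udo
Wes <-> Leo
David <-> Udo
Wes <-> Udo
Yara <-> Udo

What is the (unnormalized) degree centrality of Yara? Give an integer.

Yara is directly tied to Udo. That is 1 neighbor, so the degree of Yara is 1.

1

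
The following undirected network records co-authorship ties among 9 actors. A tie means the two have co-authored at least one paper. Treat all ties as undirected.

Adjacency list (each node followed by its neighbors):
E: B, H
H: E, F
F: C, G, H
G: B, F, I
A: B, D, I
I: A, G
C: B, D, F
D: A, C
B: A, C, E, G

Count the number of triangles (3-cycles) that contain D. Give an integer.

0

D's neighbors are A and C, but none of them are tied to each other, so no triangle contains D.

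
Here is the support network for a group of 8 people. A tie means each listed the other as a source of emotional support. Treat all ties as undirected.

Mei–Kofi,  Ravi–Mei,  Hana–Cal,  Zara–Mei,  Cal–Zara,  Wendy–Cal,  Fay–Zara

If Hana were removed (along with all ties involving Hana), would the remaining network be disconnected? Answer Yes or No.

No

Even without Hana, every remaining node can still reach every other (the residual graph is connected), so Hana is not a cut vertex.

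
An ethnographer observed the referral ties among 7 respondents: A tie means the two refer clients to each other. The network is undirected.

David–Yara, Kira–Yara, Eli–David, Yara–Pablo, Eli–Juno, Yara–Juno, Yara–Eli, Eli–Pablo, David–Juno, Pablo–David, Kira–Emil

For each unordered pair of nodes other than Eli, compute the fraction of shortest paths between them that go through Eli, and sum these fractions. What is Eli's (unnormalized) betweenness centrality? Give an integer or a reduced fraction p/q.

1/3

Pairs whose geodesics pass through Eli — Juno–Pablo: 1/3.
All other pairs contribute 0.
Summing the contributions gives betweenness(Eli) = 1/3.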